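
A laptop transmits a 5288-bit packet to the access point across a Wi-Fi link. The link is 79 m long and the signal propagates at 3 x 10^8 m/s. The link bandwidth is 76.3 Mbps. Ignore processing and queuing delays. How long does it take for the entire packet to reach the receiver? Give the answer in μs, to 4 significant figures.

Transmission delay = L/R = 5288 / 76300000 = 69.3054 μs.
Propagation delay = d/s = 79 m / 300000000 m/s = 0.263333 μs.
Total = 69.57 μs.

69.57 μs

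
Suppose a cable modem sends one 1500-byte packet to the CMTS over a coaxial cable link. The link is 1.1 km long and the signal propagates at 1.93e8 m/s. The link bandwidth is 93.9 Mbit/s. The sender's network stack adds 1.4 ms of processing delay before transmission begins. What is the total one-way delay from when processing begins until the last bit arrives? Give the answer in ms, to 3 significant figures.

L = 1500 × 8 = 12000 bits.
Transmission delay = L/R = 12000 / 93900000 = 0.127796 ms.
Propagation delay = d/s = 1100 m / 193000000 m/s = 0.00569948 ms.
Plus processing delay 1.4 ms = 1.4 ms.
Total = 1.53 ms.

1.53 ms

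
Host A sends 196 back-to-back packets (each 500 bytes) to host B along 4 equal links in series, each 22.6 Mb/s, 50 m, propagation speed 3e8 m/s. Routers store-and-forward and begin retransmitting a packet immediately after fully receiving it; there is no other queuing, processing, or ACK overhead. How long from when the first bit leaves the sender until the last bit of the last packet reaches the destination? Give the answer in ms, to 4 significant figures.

35.22 ms

Per-hop transmission t_tx = L/R = 4000/22600000 = 0.176991 ms.
Per-hop propagation t_prop = 50/300000000 = 0.000166667 ms.
Pipeline fill: first packet needs 4·t_tx to clear all hops; remaining 195 packets each add one t_tx.
Total = (4+196-1)·t_tx + 4·t_prop = 199·0.176991 + 4·0.000166667 = 35.22 ms.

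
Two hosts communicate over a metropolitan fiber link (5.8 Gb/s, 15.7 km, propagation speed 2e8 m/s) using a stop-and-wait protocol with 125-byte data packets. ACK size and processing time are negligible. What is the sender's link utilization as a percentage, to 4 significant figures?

t_tx = L/R = 1000/5800000000 = 1.72414e-07 s.
t_prop = 15700/200000000 = 7.85e-05 s; RTT = 0.000157 s.
Cycle = t_tx + RTT = 0.000157172 s.
Utilization = t_tx / cycle = 1.72414e-07/0.000157172 = 0.1097 %.

0.1097 %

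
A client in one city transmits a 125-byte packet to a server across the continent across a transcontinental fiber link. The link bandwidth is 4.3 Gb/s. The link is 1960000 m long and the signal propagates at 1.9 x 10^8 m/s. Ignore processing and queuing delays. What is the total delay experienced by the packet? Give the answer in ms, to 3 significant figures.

10.3 ms

L = 125 × 8 = 1000 bits.
Transmission delay = L/R = 1000 / 4300000000 = 0.000232558 ms.
Propagation delay = d/s = 1960000 m / 190000000 m/s = 10.3158 ms.
Total = 10.3 ms.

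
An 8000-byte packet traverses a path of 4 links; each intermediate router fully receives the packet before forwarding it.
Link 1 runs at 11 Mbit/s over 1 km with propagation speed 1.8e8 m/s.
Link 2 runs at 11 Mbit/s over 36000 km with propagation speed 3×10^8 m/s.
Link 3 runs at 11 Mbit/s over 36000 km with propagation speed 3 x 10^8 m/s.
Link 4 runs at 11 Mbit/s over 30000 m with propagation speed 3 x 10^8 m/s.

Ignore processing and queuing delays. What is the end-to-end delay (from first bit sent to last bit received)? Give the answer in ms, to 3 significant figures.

263 ms

L = 8000 × 8 = 64000 bits.
Transmission delay per hop = L/R = 64000/11000000 = 5.81818 ms; 4 hops → 23.2727 ms.
Propagation delays (d/s per hop): 0.00555556, 120, 120, 0.1 ms; sum = 240.106 ms.
End-to-end = 263 ms.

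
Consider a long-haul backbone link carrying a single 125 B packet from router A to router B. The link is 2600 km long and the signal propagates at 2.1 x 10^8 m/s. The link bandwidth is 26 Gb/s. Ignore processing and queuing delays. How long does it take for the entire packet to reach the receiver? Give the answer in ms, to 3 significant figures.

12.4 ms

L = 125 × 8 = 1000 bits.
Transmission delay = L/R = 1000 / 26000000000 = 3.84615e-05 ms.
Propagation delay = d/s = 2600000 m / 210000000 m/s = 12.381 ms.
Total = 12.4 ms.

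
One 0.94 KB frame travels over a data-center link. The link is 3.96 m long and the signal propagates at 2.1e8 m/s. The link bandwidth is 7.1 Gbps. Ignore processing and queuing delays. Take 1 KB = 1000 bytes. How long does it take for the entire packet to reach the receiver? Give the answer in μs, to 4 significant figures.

L = 7520 bits.
Transmission delay = L/R = 7520 / 7100000000 = 1.05915 μs.
Propagation delay = d/s = 3.96 m / 210000000 m/s = 0.0188571 μs.
Total = 1.078 μs.

1.078 μs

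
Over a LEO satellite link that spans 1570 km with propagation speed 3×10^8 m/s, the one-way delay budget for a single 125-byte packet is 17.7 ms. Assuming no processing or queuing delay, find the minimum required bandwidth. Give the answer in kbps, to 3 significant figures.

80.2 kbps

L = 1000 bits.
Propagation delay = 1570000 / 300000000 = 5.23333 ms.
Transmission budget = 17.7 − 5.23333 = 12.4667 ms.
R ≥ L / t_tx = 1000 bits / 0.0124667 s = 80.2 kbps.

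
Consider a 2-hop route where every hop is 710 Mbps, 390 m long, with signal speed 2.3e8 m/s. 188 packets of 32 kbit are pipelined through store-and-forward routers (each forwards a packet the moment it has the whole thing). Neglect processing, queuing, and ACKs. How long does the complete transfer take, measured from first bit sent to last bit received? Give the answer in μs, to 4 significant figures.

8522 μs

Per-hop transmission t_tx = L/R = 32000/710000000 = 45.0704 μs.
Per-hop propagation t_prop = 390/2.3e+08 = 1.69565 μs.
Pipeline fill: first packet needs 2·t_tx to clear all hops; remaining 187 packets each add one t_tx.
Total = (2+188-1)·t_tx + 2·t_prop = 189·45.0704 + 2·1.69565 = 8522 μs.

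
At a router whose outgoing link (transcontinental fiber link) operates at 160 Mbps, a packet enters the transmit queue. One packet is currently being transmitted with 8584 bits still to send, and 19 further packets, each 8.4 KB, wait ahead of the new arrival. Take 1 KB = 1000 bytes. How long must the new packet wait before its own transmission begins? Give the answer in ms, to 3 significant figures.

Each queued packet: L/R = 67200/160000000 = 0.42 ms.
19 queued → 7.98 ms.
Plus remaining 8584 bits of current packet: 0.05365 ms.
Queuing delay = 8.03 ms.

8.03 ms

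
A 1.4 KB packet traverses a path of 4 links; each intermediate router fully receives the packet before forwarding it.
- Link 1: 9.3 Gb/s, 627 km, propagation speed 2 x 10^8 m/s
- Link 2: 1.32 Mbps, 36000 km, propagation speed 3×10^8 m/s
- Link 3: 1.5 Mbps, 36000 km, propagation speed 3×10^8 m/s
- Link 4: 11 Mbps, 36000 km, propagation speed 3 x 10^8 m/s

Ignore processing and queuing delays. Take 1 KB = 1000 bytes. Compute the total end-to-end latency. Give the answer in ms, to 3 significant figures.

L = 11200 bits.
Transmission delays (L/R per hop): 0.0012043, 8.48485, 7.46667, 1.01818 ms; sum = 16.9709 ms.
Propagation delays (d/s per hop): 3.135, 120, 120, 120 ms; sum = 363.135 ms.
End-to-end = 380 ms.

380 ms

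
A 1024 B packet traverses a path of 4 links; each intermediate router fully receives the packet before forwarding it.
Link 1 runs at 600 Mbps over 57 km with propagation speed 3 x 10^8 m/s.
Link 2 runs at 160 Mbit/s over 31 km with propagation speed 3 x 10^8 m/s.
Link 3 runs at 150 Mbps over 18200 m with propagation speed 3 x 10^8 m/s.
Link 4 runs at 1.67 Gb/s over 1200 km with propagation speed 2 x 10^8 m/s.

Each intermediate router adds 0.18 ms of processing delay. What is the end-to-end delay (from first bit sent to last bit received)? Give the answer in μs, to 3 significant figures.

L = 1024 × 8 = 8192 bits.
Transmission delays (L/R per hop): 13.6533, 51.2, 54.6133, 4.90539 μs; sum = 124.372 μs.
Propagation delays (d/s per hop): 190, 103.333, 60.6667, 6000 μs; sum = 6354 μs.
Processing at 3 router(s): 3 × 0.18 ms = 540 μs.
End-to-end = 7020 μs.

7020 μs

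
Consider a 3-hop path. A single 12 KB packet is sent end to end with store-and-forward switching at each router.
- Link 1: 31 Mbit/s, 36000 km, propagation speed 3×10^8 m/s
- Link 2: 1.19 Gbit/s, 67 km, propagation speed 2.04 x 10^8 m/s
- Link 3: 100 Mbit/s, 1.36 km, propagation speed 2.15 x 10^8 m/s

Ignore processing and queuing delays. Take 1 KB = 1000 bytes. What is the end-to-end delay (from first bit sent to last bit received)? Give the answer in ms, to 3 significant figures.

L = 96000 bits.
Transmission delays (L/R per hop): 3.09677, 0.0806723, 0.96 ms; sum = 4.13745 ms.
Propagation delays (d/s per hop): 120, 0.328431, 0.00632558 ms; sum = 120.335 ms.
End-to-end = 124 ms.

124 ms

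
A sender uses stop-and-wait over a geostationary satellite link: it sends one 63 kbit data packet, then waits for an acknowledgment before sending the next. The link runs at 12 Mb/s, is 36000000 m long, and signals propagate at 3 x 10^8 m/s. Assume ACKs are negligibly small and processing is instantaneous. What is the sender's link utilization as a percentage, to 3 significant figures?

2.14 %

t_tx = L/R = 63000/12000000 = 0.00525 s.
t_prop = 36000000/300000000 = 0.12 s; RTT = 0.24 s.
Cycle = t_tx + RTT = 0.24525 s.
Utilization = t_tx / cycle = 0.00525/0.24525 = 2.14 %.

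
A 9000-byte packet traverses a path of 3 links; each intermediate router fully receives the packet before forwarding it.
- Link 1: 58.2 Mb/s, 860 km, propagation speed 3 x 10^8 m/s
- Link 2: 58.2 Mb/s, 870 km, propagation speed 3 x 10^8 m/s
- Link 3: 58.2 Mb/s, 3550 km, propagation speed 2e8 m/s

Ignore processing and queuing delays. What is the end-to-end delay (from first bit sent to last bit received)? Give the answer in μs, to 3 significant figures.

L = 9000 × 8 = 72000 bits.
Transmission delay per hop = L/R = 72000/58200000 = 1237.11 μs; 3 hops → 3711.34 μs.
Propagation delays (d/s per hop): 2866.67, 2900, 17750 μs; sum = 23516.7 μs.
End-to-end = 27200 μs.

27200 μs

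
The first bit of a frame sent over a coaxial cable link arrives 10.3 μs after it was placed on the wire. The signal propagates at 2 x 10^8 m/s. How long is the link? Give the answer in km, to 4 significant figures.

2.060 km

d = s × t_prop = 200000000 × 1.03e-05 = 2.060 km.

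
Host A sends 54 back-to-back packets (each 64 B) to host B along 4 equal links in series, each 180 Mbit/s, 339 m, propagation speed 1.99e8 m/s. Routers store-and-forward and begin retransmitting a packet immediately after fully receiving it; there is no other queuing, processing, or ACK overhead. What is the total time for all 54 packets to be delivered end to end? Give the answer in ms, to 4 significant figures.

0.1689 ms

Per-hop transmission t_tx = L/R = 512/180000000 = 0.00284444 ms.
Per-hop propagation t_prop = 339/199000000 = 0.00170352 ms.
Pipeline fill: first packet needs 4·t_tx to clear all hops; remaining 53 packets each add one t_tx.
Total = (4+54-1)·t_tx + 4·t_prop = 57·0.00284444 + 4·0.00170352 = 0.1689 ms.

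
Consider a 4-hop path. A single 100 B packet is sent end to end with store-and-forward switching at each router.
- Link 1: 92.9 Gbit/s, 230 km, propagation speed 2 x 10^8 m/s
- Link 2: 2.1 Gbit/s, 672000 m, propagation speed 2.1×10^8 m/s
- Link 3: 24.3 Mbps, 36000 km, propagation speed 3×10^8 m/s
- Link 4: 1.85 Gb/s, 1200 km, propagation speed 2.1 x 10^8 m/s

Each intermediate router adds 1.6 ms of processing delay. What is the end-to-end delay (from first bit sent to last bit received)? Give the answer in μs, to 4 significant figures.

L = 100 × 8 = 800 bits.
Transmission delays (L/R per hop): 0.00861141, 0.380952, 32.9218, 0.432432 μs; sum = 33.7438 μs.
Propagation delays (d/s per hop): 1150, 3200, 120000, 5714.29 μs; sum = 130064 μs.
Processing at 3 router(s): 3 × 1.6 ms = 4800 μs.
End-to-end = 134900 μs.

134900 μs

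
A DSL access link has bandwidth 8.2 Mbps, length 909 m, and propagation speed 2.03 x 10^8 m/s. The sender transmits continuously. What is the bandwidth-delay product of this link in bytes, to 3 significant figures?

Propagation delay = 909 / 2.03e+08 = 4.47783e-06 s.
BDP = R × t_prop = 8.2e+06 × 4.47783e-06 = 36.7182 bits.
In bytes: 36.7182/8 = 4.59 bytes.

4.59 bytes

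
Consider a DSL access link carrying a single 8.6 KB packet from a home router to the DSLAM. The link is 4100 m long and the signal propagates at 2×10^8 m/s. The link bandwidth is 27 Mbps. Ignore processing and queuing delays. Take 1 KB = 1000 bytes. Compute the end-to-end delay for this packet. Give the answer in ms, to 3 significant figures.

2.57 ms

L = 68800 bits.
Transmission delay = L/R = 68800 / 27000000 = 2.54815 ms.
Propagation delay = d/s = 4100 m / 200000000 m/s = 0.0205 ms.
Total = 2.57 ms.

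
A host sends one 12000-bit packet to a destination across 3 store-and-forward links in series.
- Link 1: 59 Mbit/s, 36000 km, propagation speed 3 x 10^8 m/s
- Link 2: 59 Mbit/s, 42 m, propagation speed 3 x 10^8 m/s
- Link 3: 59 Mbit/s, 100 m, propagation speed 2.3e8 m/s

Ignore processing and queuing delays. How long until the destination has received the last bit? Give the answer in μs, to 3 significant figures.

Transmission delay per hop = L/R = 12000/59000000 = 203.39 μs; 3 hops → 610.169 μs.
Propagation delays (d/s per hop): 120000, 0.14, 0.434783 μs; sum = 120001 μs.
End-to-end = 121000 μs.

121000 μs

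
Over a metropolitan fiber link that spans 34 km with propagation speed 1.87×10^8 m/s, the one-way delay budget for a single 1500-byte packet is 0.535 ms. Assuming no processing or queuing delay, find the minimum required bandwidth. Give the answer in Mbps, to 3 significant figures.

L = 12000 bits.
Propagation delay = 34000 / 187000000 = 0.181818 ms.
Transmission budget = 0.535 − 0.181818 = 0.353182 ms.
R ≥ L / t_tx = 12000 bits / 0.000353182 s = 34.0 Mbps.

34.0 Mbps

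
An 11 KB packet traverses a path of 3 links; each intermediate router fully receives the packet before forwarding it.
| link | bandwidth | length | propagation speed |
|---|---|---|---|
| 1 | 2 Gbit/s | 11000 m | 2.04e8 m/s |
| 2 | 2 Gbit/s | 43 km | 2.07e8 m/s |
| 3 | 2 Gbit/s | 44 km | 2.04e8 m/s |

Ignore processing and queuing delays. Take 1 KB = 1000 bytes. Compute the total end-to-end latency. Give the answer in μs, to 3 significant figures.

L = 88000 bits.
Transmission delay per hop = L/R = 88000/2000000000 = 44 μs; 3 hops → 132 μs.
Propagation delays (d/s per hop): 53.9216, 207.729, 215.686 μs; sum = 477.337 μs.
End-to-end = 609 μs.

609 μs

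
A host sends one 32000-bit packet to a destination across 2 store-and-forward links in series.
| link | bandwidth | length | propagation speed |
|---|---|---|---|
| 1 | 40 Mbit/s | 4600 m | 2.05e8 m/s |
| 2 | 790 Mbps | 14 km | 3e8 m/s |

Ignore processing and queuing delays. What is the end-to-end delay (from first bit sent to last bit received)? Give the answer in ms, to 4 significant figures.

Transmission delays (L/R per hop): 0.8, 0.0405063 ms; sum = 0.840506 ms.
Propagation delays (d/s per hop): 0.022439, 0.0466667 ms; sum = 0.0691057 ms.
End-to-end = 0.9096 ms.

0.9096 ms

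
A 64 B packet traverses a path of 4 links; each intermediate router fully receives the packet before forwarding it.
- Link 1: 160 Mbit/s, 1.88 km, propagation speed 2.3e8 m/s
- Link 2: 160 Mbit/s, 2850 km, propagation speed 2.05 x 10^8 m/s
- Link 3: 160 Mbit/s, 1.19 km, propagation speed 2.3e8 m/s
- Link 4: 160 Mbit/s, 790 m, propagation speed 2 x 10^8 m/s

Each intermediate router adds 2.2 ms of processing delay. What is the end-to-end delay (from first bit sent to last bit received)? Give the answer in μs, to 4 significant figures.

L = 64 × 8 = 512 bits.
Transmission delay per hop = L/R = 512/160000000 = 3.2 μs; 4 hops → 12.8 μs.
Propagation delays (d/s per hop): 8.17391, 13902.4, 5.17391, 3.95 μs; sum = 13919.7 μs.
Processing at 3 router(s): 3 × 2.2 ms = 6600 μs.
End-to-end = 20530 μs.

20530 μs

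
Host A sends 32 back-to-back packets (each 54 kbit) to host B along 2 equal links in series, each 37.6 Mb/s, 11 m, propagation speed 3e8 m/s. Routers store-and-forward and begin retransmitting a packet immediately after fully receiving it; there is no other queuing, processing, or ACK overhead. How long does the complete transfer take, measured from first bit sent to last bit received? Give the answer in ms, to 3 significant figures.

Per-hop transmission t_tx = L/R = 54000/37600000 = 1.43617 ms.
Per-hop propagation t_prop = 11/300000000 = 3.66667e-05 ms.
Pipeline fill: first packet needs 2·t_tx to clear all hops; remaining 31 packets each add one t_tx.
Total = (2+32-1)·t_tx + 2·t_prop = 33·1.43617 + 2·3.66667e-05 = 47.4 ms.

47.4 ms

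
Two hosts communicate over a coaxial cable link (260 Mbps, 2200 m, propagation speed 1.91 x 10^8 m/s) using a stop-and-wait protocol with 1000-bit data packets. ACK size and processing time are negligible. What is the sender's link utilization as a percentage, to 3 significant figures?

t_tx = L/R = 1000/260000000 = 3.84615e-06 s.
t_prop = 2200/191000000 = 1.15183e-05 s; RTT = 2.30366e-05 s.
Cycle = t_tx + RTT = 2.68828e-05 s.
Utilization = t_tx / cycle = 3.84615e-06/2.68828e-05 = 14.3 %.

14.3 %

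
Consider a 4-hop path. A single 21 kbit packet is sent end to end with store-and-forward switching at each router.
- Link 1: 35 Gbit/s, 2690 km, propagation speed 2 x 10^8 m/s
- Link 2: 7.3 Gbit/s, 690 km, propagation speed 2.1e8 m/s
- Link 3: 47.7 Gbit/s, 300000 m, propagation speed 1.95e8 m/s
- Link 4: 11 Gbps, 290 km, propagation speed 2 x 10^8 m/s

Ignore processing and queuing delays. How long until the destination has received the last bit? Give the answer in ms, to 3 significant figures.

L = 21000 bits.
Transmission delays (L/R per hop): 0.0006, 0.00287671, 0.000440252, 0.00190909 ms; sum = 0.00582605 ms.
Propagation delays (d/s per hop): 13.45, 3.28571, 1.53846, 1.45 ms; sum = 19.7242 ms.
End-to-end = 19.7 ms.

19.7 ms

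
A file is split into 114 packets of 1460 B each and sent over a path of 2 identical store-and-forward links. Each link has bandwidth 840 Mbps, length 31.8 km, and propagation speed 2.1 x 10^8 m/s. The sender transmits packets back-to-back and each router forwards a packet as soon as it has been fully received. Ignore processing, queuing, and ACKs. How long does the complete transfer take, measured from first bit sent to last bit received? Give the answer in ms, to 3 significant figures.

Per-hop transmission t_tx = L/R = 11680/840000000 = 0.0139048 ms.
Per-hop propagation t_prop = 31800/210000000 = 0.151429 ms.
Pipeline fill: first packet needs 2·t_tx to clear all hops; remaining 113 packets each add one t_tx.
Total = (2+114-1)·t_tx + 2·t_prop = 115·0.0139048 + 2·0.151429 = 1.90 ms.

1.90 ms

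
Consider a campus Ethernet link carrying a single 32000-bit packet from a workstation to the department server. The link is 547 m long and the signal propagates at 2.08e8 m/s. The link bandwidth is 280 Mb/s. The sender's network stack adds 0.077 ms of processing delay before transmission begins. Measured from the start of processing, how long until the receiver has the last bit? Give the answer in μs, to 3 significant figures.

194 μs

Transmission delay = L/R = 32000 / 280000000 = 114.286 μs.
Propagation delay = d/s = 547 m / 208000000 m/s = 2.62981 μs.
Plus processing delay 0.077 ms = 77 μs.
Total = 194 μs.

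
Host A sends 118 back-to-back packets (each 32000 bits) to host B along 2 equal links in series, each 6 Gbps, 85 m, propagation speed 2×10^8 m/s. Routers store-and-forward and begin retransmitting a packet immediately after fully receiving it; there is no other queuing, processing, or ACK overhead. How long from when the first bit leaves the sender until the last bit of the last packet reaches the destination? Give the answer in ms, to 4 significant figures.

0.6355 ms

Per-hop transmission t_tx = L/R = 32000/6000000000 = 0.00533333 ms.
Per-hop propagation t_prop = 85/200000000 = 0.000425 ms.
Pipeline fill: first packet needs 2·t_tx to clear all hops; remaining 117 packets each add one t_tx.
Total = (2+118-1)·t_tx + 2·t_prop = 119·0.00533333 + 2·0.000425 = 0.6355 ms.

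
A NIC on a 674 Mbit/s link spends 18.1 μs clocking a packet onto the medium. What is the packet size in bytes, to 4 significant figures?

L = R × t_tx = 674000000 b/s × 1.81e-05 s = 12199.4 bits.
In bytes: 12199.4 / 8 = 1525 bytes.

1525 bytes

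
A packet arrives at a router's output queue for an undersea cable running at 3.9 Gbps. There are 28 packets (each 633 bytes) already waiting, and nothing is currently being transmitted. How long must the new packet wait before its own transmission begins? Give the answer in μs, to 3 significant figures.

Each queued packet: L/R = 5064/3900000000 = 1.29846 μs.
28 queued → 36.3569 μs.
Queuing delay = 36.4 μs.

36.4 μs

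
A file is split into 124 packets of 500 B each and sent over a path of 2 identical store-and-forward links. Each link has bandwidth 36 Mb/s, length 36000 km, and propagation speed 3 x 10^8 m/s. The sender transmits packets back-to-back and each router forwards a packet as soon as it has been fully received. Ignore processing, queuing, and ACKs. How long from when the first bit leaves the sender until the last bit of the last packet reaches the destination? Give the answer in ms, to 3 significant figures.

Per-hop transmission t_tx = L/R = 4000/36000000 = 0.111111 ms.
Per-hop propagation t_prop = 36000000/300000000 = 120 ms.
Pipeline fill: first packet needs 2·t_tx to clear all hops; remaining 123 packets each add one t_tx.
Total = (2+124-1)·t_tx + 2·t_prop = 125·0.111111 + 2·120 = 254 ms.

254 ms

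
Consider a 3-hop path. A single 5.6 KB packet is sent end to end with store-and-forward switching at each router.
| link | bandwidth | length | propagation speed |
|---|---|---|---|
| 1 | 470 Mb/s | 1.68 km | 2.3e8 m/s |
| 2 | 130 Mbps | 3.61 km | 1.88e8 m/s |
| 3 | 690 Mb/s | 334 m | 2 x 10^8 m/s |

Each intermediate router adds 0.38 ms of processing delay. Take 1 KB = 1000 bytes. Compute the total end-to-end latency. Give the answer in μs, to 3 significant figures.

1290 μs

L = 44800 bits.
Transmission delays (L/R per hop): 95.3191, 344.615, 64.9275 μs; sum = 504.862 μs.
Propagation delays (d/s per hop): 7.30435, 19.2021, 1.67 μs; sum = 28.1765 μs.
Processing at 2 router(s): 2 × 0.38 ms = 760 μs.
End-to-end = 1290 μs.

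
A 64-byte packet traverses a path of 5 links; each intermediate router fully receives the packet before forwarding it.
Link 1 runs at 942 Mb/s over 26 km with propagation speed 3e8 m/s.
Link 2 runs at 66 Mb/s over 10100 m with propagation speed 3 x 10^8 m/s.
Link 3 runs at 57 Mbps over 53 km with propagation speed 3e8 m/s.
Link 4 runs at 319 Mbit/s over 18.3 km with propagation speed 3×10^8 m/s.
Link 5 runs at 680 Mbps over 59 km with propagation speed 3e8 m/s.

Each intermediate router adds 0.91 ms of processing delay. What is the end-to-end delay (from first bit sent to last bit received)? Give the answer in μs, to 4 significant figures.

L = 64 × 8 = 512 bits.
Transmission delays (L/R per hop): 0.543524, 7.75758, 8.98246, 1.60502, 0.752941 μs; sum = 19.6415 μs.
Propagation delays (d/s per hop): 86.6667, 33.6667, 176.667, 61, 196.667 μs; sum = 554.667 μs.
Processing at 4 router(s): 4 × 0.91 ms = 3640 μs.
End-to-end = 4214 μs.

4214 μs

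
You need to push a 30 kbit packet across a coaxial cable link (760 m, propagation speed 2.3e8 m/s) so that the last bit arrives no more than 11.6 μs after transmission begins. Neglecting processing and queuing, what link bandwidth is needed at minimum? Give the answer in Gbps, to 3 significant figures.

3.62 Gbps

Propagation delay = 760 / 2.3e+08 = 3.30435 μs.
Transmission budget = 11.6 − 3.30435 = 8.29565 μs.
R ≥ L / t_tx = 30000 bits / 8.29565e-06 s = 3.62 Gbps.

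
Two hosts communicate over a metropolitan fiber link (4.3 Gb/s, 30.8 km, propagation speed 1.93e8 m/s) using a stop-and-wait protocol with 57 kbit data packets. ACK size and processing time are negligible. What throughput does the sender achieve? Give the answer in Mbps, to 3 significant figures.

171 Mbps

t_tx = L/R = 57000/4300000000 = 1.32558e-05 s.
t_prop = 30800/193000000 = 0.000159585 s; RTT = 0.000319171 s.
Cycle = t_tx + RTT = 0.000332427 s.
Throughput = L / cycle = 57000 / 0.000332427 = 171 Mbps.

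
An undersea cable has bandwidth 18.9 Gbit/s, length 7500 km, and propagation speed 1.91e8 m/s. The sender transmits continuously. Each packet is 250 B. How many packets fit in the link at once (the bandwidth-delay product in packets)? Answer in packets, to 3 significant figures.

371000 packets

Propagation delay = 7500000 / 191000000 = 0.039267 s.
BDP = R × t_prop = 18900000000 × 0.039267 = 742147000 bits.
In packets of 2000 bits: 371000 packets.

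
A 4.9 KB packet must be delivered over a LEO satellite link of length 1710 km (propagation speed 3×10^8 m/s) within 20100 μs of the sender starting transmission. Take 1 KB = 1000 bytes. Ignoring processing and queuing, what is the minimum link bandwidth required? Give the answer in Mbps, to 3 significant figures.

2.72 Mbps

L = 39200 bits.
Propagation delay = 1710000 / 300000000 = 5700 μs.
Transmission budget = 20100 − 5700 = 14400 μs.
R ≥ L / t_tx = 39200 bits / 0.0144 s = 2.72 Mbps.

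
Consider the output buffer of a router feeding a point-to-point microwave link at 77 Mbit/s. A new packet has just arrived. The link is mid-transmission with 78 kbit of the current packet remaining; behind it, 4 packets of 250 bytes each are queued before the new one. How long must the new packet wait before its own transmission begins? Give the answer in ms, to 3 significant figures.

1.12 ms

Each queued packet: L/R = 2000/77000000 = 0.025974 ms.
4 queued → 0.103896 ms.
Plus remaining 78000 bits of current packet: 1.01299 ms.
Queuing delay = 1.12 ms.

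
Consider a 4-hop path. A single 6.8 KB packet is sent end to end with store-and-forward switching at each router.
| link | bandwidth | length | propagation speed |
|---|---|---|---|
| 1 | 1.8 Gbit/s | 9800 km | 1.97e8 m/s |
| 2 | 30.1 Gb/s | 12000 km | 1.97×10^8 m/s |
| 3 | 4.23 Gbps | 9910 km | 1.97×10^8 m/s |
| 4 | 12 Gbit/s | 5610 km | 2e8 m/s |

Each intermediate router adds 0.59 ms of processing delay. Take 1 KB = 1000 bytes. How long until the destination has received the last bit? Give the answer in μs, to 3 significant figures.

191000 μs

L = 54400 bits.
Transmission delays (L/R per hop): 30.2222, 1.80731, 12.8605, 4.53333 μs; sum = 49.4234 μs.
Propagation delays (d/s per hop): 49746.2, 60913.7, 50304.6, 28050 μs; sum = 189014 μs.
Processing at 3 router(s): 3 × 0.59 ms = 1770 μs.
End-to-end = 191000 μs.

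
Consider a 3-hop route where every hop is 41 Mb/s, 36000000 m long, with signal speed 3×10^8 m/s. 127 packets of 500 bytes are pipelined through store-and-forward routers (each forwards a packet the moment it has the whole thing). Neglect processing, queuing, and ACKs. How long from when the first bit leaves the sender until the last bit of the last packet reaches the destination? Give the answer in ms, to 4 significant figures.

Per-hop transmission t_tx = L/R = 4000/41000000 = 0.097561 ms.
Per-hop propagation t_prop = 36000000/300000000 = 120 ms.
Pipeline fill: first packet needs 3·t_tx to clear all hops; remaining 126 packets each add one t_tx.
Total = (3+127-1)·t_tx + 3·t_prop = 129·0.097561 + 3·120 = 372.6 ms.

372.6 ms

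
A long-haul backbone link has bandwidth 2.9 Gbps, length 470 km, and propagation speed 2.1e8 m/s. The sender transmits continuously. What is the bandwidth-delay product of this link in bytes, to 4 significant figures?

811300 bytes

Propagation delay = 470000 / 210000000 = 0.0022381 s.
BDP = R × t_prop = 2900000000 × 0.0022381 = 6490480 bits.
In bytes: 6490480/8 = 811300 bytes.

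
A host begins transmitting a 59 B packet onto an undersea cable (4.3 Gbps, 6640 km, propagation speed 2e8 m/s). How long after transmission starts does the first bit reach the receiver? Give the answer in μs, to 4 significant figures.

First bit experiences only propagation delay: d/s = 6640000/200000000 = 33200 μs.

33200 μs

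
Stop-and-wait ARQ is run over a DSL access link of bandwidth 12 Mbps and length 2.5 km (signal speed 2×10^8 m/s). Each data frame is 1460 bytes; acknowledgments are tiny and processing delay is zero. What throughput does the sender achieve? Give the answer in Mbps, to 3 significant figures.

11.7 Mbps

t_tx = L/R = 11680/12000000 = 0.000973333 s.
t_prop = 2500/200000000 = 1.25e-05 s; RTT = 2.5e-05 s.
Cycle = t_tx + RTT = 0.000998333 s.
Throughput = L / cycle = 11680 / 0.000998333 = 11.7 Mbps.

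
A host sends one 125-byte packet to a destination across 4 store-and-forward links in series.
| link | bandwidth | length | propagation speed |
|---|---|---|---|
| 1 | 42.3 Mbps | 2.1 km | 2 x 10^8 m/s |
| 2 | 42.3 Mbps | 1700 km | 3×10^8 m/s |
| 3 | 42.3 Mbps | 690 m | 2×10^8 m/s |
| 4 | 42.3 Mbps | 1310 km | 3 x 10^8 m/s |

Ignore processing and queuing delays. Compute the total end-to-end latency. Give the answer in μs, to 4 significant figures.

10140 μs

L = 125 × 8 = 1000 bits.
Transmission delay per hop = L/R = 1000/42300000 = 23.6407 μs; 4 hops → 94.5626 μs.
Propagation delays (d/s per hop): 10.5, 5666.67, 3.45, 4366.67 μs; sum = 10047.3 μs.
End-to-end = 10140 μs.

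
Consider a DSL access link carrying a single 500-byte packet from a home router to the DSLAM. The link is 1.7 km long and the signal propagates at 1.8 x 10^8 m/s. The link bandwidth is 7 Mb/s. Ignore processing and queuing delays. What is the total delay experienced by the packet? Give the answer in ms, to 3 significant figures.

L = 500 × 8 = 4000 bits.
Transmission delay = L/R = 4000 / 7000000 = 0.571429 ms.
Propagation delay = d/s = 1700 m / 180000000 m/s = 0.00944444 ms.
Total = 0.581 ms.

0.581 ms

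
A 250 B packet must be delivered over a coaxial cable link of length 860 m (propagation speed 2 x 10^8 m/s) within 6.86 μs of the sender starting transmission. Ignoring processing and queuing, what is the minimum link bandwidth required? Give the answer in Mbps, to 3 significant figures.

L = 2000 bits.
Propagation delay = 860 / 200000000 = 4.3 μs.
Transmission budget = 6.86 − 4.3 = 2.56 μs.
R ≥ L / t_tx = 2000 bits / 2.56e-06 s = 781 Mbps.

781 Mbps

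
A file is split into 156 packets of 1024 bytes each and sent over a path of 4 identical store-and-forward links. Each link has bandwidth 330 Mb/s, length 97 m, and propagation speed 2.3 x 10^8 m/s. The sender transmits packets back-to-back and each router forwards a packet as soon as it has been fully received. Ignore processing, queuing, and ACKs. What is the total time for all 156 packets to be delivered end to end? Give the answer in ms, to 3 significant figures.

3.95 ms

Per-hop transmission t_tx = L/R = 8192/330000000 = 0.0248242 ms.
Per-hop propagation t_prop = 97/2.3e+08 = 0.000421739 ms.
Pipeline fill: first packet needs 4·t_tx to clear all hops; remaining 155 packets each add one t_tx.
Total = (4+156-1)·t_tx + 4·t_prop = 159·0.0248242 + 4·0.000421739 = 3.95 ms.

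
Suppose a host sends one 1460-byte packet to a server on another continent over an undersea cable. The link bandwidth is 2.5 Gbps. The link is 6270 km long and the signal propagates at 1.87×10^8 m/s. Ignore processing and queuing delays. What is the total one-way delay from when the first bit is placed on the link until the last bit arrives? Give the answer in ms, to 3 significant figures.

33.5 ms

L = 1460 × 8 = 11680 bits.
Transmission delay = L/R = 11680 / 2500000000 = 0.004672 ms.
Propagation delay = d/s = 6270000 m / 187000000 m/s = 33.5294 ms.
Total = 33.5 ms.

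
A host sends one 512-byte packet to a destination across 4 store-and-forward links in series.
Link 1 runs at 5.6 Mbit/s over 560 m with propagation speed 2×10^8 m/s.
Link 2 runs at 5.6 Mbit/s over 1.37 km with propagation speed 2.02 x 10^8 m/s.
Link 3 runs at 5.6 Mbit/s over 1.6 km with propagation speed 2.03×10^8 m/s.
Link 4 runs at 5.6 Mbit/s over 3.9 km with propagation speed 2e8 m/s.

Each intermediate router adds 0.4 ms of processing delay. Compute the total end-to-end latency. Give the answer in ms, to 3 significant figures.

L = 512 × 8 = 4096 bits.
Transmission delay per hop = L/R = 4096/5600000 = 0.731429 ms; 4 hops → 2.92571 ms.
Propagation delays (d/s per hop): 0.0028, 0.00678218, 0.00788177, 0.0195 ms; sum = 0.036964 ms.
Processing at 3 router(s): 3 × 0.4 ms = 1.2 ms.
End-to-end = 4.16 ms.

4.16 ms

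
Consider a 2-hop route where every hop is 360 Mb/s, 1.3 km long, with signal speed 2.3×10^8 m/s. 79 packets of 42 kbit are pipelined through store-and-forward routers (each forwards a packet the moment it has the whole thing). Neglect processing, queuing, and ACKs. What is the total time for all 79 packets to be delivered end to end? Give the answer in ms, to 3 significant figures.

Per-hop transmission t_tx = L/R = 42000/360000000 = 0.116667 ms.
Per-hop propagation t_prop = 1300/2.3e+08 = 0.00565217 ms.
Pipeline fill: first packet needs 2·t_tx to clear all hops; remaining 78 packets each add one t_tx.
Total = (2+79-1)·t_tx + 2·t_prop = 80·0.116667 + 2·0.00565217 = 9.34 ms.

9.34 ms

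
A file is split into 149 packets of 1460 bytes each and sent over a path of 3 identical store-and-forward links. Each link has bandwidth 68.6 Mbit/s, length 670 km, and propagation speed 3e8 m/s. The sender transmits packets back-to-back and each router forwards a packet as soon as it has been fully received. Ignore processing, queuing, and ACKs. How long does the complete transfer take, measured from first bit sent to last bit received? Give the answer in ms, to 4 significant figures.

32.41 ms

Per-hop transmission t_tx = L/R = 11680/68600000 = 0.170262 ms.
Per-hop propagation t_prop = 670000/300000000 = 2.23333 ms.
Pipeline fill: first packet needs 3·t_tx to clear all hops; remaining 148 packets each add one t_tx.
Total = (3+149-1)·t_tx + 3·t_prop = 151·0.170262 + 3·2.23333 = 32.41 ms.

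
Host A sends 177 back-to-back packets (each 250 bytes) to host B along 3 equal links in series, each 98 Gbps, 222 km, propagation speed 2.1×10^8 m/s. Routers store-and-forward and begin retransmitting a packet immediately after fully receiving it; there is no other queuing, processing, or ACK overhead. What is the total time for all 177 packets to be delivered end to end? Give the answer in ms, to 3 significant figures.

Per-hop transmission t_tx = L/R = 2000/98000000000 = 2.04082e-05 ms.
Per-hop propagation t_prop = 222000/210000000 = 1.05714 ms.
Pipeline fill: first packet needs 3·t_tx to clear all hops; remaining 176 packets each add one t_tx.
Total = (3+177-1)·t_tx + 3·t_prop = 179·2.04082e-05 + 3·1.05714 = 3.18 ms.

3.18 ms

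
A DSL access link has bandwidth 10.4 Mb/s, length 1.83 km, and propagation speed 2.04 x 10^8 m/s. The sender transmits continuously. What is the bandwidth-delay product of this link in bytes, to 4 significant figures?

Propagation delay = 1830 / 204000000 = 8.97059e-06 s.
BDP = R × t_prop = 10400000 × 8.97059e-06 = 93.2941 bits.
In bytes: 93.2941/8 = 11.66 bytes.

11.66 bytes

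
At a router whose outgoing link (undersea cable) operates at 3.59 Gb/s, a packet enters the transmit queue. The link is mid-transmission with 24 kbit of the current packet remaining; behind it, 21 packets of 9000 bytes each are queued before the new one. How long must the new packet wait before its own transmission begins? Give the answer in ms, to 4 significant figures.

Each queued packet: L/R = 72000/3590000000 = 0.0200557 ms.
21 queued → 0.42117 ms.
Plus remaining 24000 bits of current packet: 0.00668524 ms.
Queuing delay = 0.4279 ms.

0.4279 ms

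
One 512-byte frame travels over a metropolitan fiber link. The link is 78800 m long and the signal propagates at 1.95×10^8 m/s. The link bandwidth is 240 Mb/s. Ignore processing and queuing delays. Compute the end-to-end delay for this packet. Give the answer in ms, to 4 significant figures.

L = 512 × 8 = 4096 bits.
Transmission delay = L/R = 4096 / 240000000 = 0.0170667 ms.
Propagation delay = d/s = 78800 m / 195000000 m/s = 0.404103 ms.
Total = 0.4212 ms.

0.4212 ms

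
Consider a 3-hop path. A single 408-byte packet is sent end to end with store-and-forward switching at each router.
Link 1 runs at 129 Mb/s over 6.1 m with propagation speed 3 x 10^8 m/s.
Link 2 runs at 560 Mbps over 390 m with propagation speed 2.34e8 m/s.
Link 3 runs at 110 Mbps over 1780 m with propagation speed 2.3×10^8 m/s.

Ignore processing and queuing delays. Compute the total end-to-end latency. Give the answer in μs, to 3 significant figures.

L = 408 × 8 = 3264 bits.
Transmission delays (L/R per hop): 25.3023, 5.82857, 29.6727 μs; sum = 60.8036 μs.
Propagation delays (d/s per hop): 0.0203333, 1.66667, 7.73913 μs; sum = 9.42613 μs.
End-to-end = 70.2 μs.

70.2 μs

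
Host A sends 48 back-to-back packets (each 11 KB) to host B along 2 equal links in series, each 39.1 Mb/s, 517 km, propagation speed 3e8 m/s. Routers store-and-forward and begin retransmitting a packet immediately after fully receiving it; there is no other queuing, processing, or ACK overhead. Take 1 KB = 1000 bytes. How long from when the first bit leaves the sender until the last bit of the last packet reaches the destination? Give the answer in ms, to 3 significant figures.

114 ms

Per-hop transmission t_tx = L/R = 88000/39100000 = 2.25064 ms.
Per-hop propagation t_prop = 517000/300000000 = 1.72333 ms.
Pipeline fill: first packet needs 2·t_tx to clear all hops; remaining 47 packets each add one t_tx.
Total = (2+48-1)·t_tx + 2·t_prop = 49·2.25064 + 2·1.72333 = 114 ms.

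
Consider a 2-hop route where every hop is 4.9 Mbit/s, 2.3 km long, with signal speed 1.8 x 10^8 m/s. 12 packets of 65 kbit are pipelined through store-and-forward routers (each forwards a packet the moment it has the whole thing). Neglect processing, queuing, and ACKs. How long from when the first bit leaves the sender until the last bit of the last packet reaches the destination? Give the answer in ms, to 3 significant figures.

Per-hop transmission t_tx = L/R = 65000/4900000 = 13.2653 ms.
Per-hop propagation t_prop = 2300/180000000 = 0.0127778 ms.
Pipeline fill: first packet needs 2·t_tx to clear all hops; remaining 11 packets each add one t_tx.
Total = (2+12-1)·t_tx + 2·t_prop = 13·13.2653 + 2·0.0127778 = 172 ms.

172 ms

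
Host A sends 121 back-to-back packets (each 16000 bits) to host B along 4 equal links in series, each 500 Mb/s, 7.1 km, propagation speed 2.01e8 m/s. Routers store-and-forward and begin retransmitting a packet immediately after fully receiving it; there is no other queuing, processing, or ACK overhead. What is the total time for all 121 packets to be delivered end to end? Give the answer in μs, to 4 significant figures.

Per-hop transmission t_tx = L/R = 16000/500000000 = 32 μs.
Per-hop propagation t_prop = 7100/2.01e+08 = 35.3234 μs.
Pipeline fill: first packet needs 4·t_tx to clear all hops; remaining 120 packets each add one t_tx.
Total = (4+121-1)·t_tx + 4·t_prop = 124·32 + 4·35.3234 = 4109 μs.

4109 μs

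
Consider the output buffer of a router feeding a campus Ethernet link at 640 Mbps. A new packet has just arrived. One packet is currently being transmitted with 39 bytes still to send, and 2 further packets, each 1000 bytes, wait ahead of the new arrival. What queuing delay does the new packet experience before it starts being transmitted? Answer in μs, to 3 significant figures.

25.5 μs

Each queued packet: L/R = 8000/640000000 = 12.5 μs.
2 queued → 25 μs.
Plus remaining 312 bits of current packet: 0.4875 μs.
Queuing delay = 25.5 μs.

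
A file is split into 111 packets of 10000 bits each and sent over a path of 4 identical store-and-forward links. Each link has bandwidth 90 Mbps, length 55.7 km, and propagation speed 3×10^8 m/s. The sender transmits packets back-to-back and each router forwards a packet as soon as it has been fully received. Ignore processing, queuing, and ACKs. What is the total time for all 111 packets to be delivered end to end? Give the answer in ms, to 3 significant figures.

Per-hop transmission t_tx = L/R = 10000/90000000 = 0.111111 ms.
Per-hop propagation t_prop = 55700/300000000 = 0.185667 ms.
Pipeline fill: first packet needs 4·t_tx to clear all hops; remaining 110 packets each add one t_tx.
Total = (4+111-1)·t_tx + 4·t_prop = 114·0.111111 + 4·0.185667 = 13.4 ms.

13.4 ms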